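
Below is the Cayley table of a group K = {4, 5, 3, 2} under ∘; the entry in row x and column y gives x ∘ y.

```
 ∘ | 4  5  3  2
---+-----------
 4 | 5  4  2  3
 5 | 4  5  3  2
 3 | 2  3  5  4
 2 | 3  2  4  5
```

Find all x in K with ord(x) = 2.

{2, 3, 4}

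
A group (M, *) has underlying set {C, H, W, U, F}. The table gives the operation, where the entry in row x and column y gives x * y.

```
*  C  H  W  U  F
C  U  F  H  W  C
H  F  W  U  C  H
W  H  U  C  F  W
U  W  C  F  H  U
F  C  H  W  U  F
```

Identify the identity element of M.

The identity e satisfies e * x = x for all x, so its row in the table reproduces the column headers.
Row F reads: C, H, W, U, F — exactly the header order. So F is the identity.

F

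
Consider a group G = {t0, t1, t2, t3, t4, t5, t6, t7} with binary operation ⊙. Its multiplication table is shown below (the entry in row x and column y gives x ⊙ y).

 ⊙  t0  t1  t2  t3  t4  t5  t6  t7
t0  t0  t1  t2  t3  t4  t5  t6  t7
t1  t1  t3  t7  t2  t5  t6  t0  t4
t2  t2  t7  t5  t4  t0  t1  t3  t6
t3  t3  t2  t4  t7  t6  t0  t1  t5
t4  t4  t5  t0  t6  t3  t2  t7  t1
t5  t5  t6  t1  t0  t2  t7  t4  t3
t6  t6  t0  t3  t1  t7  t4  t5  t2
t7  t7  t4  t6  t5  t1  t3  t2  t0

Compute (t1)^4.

t7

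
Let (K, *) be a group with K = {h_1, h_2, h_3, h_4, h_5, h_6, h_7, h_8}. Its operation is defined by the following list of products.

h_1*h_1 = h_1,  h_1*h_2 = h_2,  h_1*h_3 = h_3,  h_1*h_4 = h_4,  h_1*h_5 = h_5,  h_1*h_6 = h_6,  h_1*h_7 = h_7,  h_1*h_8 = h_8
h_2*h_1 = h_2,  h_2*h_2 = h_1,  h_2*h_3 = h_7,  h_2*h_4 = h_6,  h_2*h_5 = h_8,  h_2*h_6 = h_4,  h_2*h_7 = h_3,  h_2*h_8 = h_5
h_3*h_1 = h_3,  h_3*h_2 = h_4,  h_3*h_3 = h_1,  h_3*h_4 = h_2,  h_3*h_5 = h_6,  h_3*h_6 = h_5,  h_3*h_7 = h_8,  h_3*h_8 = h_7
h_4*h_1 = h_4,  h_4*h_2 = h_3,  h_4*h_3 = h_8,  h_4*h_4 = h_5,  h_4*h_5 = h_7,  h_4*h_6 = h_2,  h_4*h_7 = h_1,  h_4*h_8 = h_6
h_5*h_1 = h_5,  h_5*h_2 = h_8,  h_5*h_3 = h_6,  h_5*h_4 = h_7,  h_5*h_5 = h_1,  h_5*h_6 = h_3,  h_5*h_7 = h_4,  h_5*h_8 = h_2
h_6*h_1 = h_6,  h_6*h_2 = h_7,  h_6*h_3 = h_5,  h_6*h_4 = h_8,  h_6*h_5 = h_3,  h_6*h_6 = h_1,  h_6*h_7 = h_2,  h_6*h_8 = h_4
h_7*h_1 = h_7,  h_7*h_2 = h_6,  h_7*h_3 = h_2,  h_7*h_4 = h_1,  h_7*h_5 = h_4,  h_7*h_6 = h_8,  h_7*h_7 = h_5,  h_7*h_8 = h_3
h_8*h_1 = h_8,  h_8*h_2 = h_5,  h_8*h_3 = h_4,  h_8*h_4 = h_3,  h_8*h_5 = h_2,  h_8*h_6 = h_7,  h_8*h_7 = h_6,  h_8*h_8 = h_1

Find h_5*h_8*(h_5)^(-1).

The identity is h_1. In row h_5, the entry h_1 sits in column h_5, so h_5^(-1) = h_5.
h_5*h_8 = h_2
h_2*h_5 = h_8

h_8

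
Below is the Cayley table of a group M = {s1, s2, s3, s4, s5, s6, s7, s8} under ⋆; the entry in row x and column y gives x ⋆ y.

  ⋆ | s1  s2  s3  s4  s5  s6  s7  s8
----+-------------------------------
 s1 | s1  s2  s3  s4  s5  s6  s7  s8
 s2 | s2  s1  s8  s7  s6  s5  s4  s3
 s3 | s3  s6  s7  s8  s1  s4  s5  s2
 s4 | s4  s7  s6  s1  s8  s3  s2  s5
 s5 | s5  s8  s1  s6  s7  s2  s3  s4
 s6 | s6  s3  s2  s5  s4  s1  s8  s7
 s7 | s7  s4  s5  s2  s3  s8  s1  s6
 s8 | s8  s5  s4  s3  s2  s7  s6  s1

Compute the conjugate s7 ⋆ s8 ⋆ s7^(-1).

The identity is s1. In row s7, the entry s1 sits in column s7, so s7^(-1) = s7.
s7 ⋆ s8 = s6
s6 ⋆ s7 = s8
(Structurally, M here is isomorphic to the dihedral group D_4.)

s8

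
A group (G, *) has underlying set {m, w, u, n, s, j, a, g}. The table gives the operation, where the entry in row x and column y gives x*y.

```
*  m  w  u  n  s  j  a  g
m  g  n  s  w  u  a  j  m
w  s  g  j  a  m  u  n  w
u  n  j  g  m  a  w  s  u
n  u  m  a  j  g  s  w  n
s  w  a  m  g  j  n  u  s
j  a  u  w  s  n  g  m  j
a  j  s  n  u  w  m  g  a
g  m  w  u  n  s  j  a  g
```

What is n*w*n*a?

n*w = m
m*n = w
w*a = n
(Structurally, G here is isomorphic to the dihedral group D_4.)

n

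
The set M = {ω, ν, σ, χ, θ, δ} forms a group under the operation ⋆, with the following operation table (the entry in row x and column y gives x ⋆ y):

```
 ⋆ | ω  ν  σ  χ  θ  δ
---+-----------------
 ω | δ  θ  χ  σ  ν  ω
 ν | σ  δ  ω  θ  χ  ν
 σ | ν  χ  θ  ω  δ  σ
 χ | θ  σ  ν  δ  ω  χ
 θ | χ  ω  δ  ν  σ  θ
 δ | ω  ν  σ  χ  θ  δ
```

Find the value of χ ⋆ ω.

θ

Read row χ, column ω: χ ⋆ ω = θ.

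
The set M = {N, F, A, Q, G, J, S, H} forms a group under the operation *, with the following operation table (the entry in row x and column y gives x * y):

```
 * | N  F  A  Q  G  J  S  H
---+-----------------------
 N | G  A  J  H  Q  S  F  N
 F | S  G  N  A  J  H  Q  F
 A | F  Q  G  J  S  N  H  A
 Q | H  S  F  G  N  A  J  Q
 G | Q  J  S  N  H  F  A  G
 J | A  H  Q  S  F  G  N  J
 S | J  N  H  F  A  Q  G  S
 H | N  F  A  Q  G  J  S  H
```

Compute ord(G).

The identity element is H (its row matches the header).
G^1 = G
G^2 = G * G = H
The first power of G equal to the identity is G^2, so ord(G) = 2.

2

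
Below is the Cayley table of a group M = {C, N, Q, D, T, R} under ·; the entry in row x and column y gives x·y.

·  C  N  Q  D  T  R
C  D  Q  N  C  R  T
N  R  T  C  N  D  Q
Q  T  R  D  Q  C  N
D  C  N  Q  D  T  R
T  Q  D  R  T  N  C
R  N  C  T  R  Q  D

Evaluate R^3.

R

R^1 = R
R^2 = R·R = D
R^3 = D·R = R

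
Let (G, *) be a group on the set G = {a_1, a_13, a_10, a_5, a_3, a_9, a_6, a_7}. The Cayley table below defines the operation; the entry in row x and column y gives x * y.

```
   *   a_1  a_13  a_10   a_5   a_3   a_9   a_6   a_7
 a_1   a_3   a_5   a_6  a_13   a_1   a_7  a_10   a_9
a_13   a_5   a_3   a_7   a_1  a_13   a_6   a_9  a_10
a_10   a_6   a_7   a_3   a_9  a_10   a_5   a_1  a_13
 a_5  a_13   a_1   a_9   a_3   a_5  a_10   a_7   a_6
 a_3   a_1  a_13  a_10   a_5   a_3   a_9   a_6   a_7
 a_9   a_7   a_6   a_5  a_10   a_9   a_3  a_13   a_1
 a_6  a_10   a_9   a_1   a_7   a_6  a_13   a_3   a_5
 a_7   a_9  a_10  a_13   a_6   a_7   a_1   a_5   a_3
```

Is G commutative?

Yes

Check whether the table is symmetric across its main diagonal.
Every entry (row x, col y) equals the entry (row y, col x), so G is abelian.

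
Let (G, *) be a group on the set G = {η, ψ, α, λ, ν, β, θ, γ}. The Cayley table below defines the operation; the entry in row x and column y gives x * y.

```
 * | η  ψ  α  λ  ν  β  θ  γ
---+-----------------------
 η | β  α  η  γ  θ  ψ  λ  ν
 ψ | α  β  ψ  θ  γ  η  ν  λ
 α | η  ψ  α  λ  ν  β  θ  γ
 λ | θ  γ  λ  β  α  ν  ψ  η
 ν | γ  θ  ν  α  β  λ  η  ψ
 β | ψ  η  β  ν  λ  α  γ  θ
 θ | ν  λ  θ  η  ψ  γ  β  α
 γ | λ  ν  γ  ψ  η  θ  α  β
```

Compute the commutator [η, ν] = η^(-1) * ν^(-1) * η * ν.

β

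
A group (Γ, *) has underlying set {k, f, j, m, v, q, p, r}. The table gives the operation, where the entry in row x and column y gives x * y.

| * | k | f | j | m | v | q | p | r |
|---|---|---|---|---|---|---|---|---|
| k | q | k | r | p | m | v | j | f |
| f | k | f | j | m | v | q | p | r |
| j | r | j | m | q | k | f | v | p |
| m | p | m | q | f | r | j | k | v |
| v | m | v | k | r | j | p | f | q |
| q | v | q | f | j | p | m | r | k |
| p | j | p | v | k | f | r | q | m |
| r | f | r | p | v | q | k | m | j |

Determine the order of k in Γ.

The identity element is f (its row matches the header).
k^1 = k
k^2 = k * k = q
k^3 = q * k = v
k^4 = v * k = m
k^5 = m * k = p
k^6 = p * k = j
k^7 = j * k = r
k^8 = r * k = f
The first power of k equal to the identity is k^8, so ord(k) = 8.

8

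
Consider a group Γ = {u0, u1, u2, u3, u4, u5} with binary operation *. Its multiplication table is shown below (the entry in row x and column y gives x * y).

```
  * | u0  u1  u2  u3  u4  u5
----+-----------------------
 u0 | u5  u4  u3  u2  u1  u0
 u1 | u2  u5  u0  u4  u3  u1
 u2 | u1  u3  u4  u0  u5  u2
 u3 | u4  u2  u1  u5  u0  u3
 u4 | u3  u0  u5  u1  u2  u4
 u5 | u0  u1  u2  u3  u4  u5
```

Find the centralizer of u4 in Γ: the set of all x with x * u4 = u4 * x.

Compare row u4 with column u4 entry by entry.
u2 * u4 = u5 = u4 * u2, so u2 commutes with u4.
u3 * u4 = u0 but u4 * u3 = u1, so u3 does not.
Collecting the elements that commute with u4: C(u4) = {u2, u4, u5}.

{u2, u4, u5}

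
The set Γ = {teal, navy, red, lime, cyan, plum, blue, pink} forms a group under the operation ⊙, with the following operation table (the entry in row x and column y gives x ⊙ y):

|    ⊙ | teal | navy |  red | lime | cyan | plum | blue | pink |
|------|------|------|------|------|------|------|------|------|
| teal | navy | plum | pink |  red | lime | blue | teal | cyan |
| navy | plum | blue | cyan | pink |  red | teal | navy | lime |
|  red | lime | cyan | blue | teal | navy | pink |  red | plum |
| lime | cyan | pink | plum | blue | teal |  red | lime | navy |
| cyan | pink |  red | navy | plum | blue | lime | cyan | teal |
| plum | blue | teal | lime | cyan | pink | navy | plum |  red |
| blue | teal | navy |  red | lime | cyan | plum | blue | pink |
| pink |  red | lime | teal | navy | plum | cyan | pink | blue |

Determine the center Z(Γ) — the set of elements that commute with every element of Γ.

{blue, navy}

An element z is central iff its row equals its column in the table.
For teal: teal ⊙ pink = cyan ≠ red = pink ⊙ teal, so teal ∉ Z.
Checking each element this way leaves Z(Γ) = {blue, navy}.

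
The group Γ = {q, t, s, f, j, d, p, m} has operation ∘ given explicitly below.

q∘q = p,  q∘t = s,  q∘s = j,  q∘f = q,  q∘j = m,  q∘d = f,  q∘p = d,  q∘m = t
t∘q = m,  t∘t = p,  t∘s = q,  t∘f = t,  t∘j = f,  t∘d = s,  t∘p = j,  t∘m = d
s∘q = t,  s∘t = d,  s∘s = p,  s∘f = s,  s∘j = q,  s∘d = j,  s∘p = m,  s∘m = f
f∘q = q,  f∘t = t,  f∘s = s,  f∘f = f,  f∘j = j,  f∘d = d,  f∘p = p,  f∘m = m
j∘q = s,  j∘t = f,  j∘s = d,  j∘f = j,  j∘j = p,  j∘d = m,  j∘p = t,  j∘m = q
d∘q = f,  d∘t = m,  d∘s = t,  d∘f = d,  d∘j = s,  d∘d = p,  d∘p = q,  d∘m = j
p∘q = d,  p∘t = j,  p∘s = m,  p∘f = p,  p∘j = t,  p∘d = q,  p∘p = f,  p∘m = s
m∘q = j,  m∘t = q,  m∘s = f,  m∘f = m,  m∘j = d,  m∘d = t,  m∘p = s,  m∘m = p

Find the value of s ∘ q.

Read row s, column q: s ∘ q = t.

t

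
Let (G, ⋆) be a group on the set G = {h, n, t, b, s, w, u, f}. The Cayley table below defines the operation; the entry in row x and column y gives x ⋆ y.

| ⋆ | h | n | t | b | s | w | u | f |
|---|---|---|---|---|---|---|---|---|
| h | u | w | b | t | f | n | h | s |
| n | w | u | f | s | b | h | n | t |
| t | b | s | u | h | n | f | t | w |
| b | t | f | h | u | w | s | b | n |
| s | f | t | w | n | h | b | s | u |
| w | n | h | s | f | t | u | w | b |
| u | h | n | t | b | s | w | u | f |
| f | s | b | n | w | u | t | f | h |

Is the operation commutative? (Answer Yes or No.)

No

f ⋆ w = t but w ⋆ f = b.
Since f and w do not commute, G is not abelian.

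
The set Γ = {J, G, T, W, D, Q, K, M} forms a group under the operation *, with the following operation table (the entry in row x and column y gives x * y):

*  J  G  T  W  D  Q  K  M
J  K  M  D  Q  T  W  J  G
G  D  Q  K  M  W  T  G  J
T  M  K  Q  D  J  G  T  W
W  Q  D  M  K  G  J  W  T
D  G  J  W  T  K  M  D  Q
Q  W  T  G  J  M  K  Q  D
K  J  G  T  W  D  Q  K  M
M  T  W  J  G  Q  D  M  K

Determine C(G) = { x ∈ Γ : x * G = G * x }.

Compare row G with column G entry by entry.
Q * G = T = G * Q, so Q commutes with G.
J * G = M but G * J = D, so J does not.
Collecting the elements that commute with G: C(G) = {G, K, Q, T}.

{G, K, Q, T}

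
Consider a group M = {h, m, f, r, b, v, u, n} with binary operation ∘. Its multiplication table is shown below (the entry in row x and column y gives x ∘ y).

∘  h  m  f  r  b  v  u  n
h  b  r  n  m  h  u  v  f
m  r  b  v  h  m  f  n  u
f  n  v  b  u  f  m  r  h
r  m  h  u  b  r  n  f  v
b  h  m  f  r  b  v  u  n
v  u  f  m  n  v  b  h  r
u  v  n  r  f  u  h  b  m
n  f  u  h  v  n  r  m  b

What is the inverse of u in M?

First locate the identity: row b matches the header, so b is the identity.
Scan row u for b: u ∘ u = b. Hence u^(-1) = u.

u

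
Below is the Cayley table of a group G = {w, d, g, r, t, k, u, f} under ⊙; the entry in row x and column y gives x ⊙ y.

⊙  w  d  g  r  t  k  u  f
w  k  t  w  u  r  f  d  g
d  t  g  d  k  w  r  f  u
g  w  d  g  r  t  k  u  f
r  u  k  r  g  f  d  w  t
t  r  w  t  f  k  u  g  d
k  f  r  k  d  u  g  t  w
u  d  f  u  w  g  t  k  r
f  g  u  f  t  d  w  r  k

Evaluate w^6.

w^1 = w
w^2 = w ⊙ w = k
w^3 = k ⊙ w = f
w^4 = f ⊙ w = g
w^5 = g ⊙ w = w
w^6 = w ⊙ w = k

k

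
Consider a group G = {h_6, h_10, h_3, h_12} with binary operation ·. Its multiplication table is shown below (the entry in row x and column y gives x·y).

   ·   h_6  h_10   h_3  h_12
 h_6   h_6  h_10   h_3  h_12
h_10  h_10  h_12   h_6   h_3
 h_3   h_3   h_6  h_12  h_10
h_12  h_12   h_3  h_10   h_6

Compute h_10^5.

h_10

h_10^1 = h_10
h_10^2 = h_10·h_10 = h_12
h_10^3 = h_12·h_10 = h_3
h_10^4 = h_3·h_10 = h_6
h_10^5 = h_6·h_10 = h_10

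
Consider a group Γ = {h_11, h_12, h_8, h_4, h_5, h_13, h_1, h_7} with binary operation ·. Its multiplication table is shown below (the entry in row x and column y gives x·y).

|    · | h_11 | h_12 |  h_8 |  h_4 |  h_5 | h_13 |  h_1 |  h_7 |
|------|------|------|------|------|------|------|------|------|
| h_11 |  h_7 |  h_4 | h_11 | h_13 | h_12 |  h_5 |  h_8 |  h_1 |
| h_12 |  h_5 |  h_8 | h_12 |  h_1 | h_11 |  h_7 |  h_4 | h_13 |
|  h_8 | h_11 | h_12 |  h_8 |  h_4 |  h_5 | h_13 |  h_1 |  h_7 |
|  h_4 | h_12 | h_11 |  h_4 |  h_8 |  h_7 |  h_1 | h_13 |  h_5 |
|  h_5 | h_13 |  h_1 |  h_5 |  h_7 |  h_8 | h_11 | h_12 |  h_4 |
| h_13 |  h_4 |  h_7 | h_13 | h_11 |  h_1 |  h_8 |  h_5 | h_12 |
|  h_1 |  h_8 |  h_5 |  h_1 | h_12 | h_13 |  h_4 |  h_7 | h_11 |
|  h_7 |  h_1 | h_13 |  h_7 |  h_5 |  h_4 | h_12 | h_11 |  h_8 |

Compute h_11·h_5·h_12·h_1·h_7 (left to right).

h_11

h_11·h_5 = h_12
h_12·h_12 = h_8
h_8·h_1 = h_1
h_1·h_7 = h_11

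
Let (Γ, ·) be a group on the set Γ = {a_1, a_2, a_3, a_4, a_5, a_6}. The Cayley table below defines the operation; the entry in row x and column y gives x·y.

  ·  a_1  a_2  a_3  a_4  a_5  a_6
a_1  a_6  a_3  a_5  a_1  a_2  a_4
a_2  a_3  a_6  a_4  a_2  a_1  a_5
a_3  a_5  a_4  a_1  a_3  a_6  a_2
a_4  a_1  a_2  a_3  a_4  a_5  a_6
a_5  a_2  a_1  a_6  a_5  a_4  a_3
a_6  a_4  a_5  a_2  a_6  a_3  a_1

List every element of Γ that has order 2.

Identity is a_4. Compute the order of each non-identity element by repeated multiplication:
  a_1: a_1 → a_6 → a_4  (order 3)
  a_2: a_2 → a_6 → a_5 → a_1 → a_3 → a_4  (order 6)
  a_3: a_3 → a_1 → a_5 → a_6 → a_2 → a_4  (order 6)
  a_5: a_5 → a_4  (order 2)
  a_6: a_6 → a_1 → a_4  (order 3)
Elements of order 2: {a_5}.
(Structurally, Γ here is isomorphic to the cyclic group Z_6.)

{a_5}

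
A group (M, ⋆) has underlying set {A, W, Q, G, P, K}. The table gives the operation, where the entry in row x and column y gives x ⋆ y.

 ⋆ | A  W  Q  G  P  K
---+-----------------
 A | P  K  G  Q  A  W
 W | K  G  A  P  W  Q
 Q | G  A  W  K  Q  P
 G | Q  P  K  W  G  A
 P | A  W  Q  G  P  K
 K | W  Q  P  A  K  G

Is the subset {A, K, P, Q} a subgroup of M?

No

K ⋆ K = G, which is not in {A, K, P, Q}.
The subset is not closed under ⋆, so it is not a subgroup.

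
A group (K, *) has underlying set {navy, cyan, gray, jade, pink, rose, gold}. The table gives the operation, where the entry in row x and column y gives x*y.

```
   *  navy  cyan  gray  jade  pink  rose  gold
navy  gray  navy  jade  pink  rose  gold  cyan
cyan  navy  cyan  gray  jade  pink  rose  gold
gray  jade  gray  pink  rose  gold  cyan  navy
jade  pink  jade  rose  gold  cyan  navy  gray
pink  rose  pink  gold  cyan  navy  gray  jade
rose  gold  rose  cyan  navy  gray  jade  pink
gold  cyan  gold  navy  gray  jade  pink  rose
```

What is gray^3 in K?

gray^1 = gray
gray^2 = gray*gray = pink
gray^3 = pink*gray = gold

gold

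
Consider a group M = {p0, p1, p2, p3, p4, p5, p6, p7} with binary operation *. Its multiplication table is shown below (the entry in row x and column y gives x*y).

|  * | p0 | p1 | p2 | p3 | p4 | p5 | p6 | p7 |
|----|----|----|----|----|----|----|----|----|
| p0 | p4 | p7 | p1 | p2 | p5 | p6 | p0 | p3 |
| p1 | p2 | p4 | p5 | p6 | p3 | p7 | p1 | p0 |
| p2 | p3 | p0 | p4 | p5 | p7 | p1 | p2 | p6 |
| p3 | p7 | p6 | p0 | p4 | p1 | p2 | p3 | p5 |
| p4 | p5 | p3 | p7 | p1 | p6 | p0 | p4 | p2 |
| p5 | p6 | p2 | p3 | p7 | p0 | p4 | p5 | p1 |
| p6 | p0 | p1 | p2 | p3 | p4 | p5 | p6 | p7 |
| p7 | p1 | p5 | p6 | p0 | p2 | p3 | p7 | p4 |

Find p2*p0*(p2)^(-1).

p5

The identity is p6. In row p2, the entry p6 sits in column p7, so p2^(-1) = p7.
p2*p0 = p3
p3*p7 = p5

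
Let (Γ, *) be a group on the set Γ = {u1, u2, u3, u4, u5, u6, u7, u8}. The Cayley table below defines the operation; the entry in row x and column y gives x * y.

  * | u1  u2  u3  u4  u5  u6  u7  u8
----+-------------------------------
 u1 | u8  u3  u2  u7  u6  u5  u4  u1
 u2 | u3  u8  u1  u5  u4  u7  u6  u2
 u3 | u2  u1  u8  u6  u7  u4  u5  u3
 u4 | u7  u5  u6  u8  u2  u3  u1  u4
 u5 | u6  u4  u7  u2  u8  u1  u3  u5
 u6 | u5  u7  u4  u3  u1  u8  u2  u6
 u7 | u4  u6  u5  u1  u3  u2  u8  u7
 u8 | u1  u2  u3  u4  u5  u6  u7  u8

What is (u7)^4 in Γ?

u8

u7^1 = u7
u7^2 = u7 * u7 = u8
u7^3 = u8 * u7 = u7
u7^4 = u7 * u7 = u8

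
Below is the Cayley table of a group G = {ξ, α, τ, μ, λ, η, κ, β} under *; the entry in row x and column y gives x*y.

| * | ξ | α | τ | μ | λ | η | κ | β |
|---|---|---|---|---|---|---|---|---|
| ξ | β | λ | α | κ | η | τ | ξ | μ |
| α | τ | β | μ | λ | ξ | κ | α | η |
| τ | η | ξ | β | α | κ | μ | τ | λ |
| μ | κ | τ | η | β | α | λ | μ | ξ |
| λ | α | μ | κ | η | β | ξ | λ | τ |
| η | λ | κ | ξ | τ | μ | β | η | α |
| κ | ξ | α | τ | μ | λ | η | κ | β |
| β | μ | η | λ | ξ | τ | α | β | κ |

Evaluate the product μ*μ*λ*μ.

α

μ*μ = β
β*λ = τ
τ*μ = α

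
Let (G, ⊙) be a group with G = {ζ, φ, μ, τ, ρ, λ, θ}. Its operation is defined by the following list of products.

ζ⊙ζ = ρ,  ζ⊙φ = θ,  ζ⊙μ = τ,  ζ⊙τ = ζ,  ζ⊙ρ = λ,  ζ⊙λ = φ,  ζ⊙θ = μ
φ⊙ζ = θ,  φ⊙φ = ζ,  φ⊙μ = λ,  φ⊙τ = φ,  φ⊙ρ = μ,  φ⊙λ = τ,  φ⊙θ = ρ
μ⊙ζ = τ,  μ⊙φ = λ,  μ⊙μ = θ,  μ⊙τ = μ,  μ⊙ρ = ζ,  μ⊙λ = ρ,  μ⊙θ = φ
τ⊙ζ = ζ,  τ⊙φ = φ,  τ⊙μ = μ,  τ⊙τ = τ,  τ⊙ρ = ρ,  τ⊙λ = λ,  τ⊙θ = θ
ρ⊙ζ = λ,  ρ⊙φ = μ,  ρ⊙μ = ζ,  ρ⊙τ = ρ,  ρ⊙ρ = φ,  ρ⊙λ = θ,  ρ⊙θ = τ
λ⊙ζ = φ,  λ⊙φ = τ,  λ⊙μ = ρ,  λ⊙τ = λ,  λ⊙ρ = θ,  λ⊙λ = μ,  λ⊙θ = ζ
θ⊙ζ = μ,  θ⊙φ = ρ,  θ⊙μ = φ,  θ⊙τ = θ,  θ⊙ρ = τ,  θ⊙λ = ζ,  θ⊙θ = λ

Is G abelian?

Yes

Check whether the table is symmetric across its main diagonal.
Every entry (row x, col y) equals the entry (row y, col x), so G is abelian.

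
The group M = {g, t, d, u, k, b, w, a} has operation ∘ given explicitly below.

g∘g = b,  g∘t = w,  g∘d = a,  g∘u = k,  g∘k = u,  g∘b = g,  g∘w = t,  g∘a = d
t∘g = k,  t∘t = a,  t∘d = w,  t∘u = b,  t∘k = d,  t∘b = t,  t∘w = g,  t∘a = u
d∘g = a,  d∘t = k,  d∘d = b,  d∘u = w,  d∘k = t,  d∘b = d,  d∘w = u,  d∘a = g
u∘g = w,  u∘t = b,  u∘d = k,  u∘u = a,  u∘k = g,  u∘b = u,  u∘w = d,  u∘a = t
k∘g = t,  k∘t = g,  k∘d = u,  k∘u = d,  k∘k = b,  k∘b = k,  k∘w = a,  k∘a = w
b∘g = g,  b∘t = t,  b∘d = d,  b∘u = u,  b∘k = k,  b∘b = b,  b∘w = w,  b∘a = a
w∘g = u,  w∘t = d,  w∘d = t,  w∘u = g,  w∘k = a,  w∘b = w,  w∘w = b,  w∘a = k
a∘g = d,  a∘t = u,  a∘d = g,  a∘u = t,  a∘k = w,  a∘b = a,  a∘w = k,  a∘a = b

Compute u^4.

u^1 = u
u^2 = u ∘ u = a
u^3 = a ∘ u = t
u^4 = t ∘ u = b

b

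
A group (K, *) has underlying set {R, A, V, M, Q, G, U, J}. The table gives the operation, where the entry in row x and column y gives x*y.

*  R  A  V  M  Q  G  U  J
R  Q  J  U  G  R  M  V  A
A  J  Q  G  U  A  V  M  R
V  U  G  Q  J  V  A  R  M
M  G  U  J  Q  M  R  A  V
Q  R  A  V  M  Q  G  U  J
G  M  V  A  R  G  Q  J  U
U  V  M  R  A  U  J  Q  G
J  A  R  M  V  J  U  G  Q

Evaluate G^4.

G^1 = G
G^2 = G*G = Q
G^3 = Q*G = G
G^4 = G*G = Q

Q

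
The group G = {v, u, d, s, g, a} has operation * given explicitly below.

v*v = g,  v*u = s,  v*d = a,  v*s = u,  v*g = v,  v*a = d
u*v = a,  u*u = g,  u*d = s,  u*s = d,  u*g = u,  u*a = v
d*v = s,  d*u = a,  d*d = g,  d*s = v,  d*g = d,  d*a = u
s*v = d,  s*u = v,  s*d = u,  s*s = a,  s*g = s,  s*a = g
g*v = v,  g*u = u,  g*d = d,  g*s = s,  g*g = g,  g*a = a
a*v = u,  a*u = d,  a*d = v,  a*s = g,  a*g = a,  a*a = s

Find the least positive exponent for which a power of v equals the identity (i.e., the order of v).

The identity element is g (its row matches the header).
v^1 = v
v^2 = v * v = g
The first power of v equal to the identity is v^2, so ord(v) = 2.

2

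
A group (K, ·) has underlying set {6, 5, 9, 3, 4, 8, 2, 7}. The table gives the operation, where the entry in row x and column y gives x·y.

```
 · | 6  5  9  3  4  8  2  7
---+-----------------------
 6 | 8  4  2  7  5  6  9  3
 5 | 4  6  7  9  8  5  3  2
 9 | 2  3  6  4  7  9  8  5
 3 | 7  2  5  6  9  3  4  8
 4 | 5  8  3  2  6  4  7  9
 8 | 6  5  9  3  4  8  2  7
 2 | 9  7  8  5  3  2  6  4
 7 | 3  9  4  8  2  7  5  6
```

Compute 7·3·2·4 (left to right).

3

7·3 = 8
8·2 = 2
2·4 = 3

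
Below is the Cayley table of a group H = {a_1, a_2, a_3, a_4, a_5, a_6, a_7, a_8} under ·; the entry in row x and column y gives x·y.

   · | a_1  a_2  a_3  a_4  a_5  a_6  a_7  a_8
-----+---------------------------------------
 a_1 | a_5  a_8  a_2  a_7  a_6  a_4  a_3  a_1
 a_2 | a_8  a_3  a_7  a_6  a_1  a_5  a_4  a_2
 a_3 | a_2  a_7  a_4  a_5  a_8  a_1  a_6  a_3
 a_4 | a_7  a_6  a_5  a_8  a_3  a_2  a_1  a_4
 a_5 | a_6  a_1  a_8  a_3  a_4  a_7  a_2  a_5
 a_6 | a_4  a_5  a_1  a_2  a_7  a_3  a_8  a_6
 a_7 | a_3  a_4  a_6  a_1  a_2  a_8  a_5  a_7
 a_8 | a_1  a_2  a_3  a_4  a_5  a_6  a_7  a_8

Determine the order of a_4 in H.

The identity element is a_8 (its row matches the header).
a_4^1 = a_4
a_4^2 = a_4·a_4 = a_8
The first power of a_4 equal to the identity is a_4^2, so ord(a_4) = 2.
(Structurally, H here is isomorphic to the cyclic group Z_8.)

2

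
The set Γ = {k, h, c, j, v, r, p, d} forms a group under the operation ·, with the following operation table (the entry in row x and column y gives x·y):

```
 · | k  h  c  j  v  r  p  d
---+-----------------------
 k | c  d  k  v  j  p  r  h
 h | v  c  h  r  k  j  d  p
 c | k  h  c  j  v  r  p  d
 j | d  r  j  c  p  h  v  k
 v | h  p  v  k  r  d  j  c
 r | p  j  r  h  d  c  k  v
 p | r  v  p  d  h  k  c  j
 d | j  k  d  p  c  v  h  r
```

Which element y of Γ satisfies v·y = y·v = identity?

First locate the identity: row c matches the header, so c is the identity.
Scan row v for c: v·d = c. Hence v^(-1) = d.

d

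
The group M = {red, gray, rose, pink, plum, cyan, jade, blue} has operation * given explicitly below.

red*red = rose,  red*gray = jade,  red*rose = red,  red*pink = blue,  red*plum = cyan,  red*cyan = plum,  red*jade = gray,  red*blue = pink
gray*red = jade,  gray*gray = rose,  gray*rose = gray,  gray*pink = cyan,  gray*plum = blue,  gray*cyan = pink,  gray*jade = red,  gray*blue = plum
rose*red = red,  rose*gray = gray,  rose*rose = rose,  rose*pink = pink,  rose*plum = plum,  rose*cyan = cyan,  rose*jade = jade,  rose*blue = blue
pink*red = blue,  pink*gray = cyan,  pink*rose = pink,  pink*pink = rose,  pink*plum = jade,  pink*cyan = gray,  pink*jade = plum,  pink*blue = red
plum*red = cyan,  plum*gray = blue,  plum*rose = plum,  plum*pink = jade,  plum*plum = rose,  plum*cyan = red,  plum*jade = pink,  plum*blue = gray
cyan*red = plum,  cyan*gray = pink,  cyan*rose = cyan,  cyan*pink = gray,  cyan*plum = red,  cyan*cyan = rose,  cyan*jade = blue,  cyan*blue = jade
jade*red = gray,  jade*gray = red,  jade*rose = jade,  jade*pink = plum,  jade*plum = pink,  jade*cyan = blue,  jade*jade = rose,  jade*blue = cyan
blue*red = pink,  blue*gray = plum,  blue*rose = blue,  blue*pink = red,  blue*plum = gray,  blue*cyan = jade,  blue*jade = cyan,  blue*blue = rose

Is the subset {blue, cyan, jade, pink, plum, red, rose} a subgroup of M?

red*jade = gray, which is not in {blue, cyan, jade, pink, plum, red, rose}.
The subset is not closed under *, so it is not a subgroup.

No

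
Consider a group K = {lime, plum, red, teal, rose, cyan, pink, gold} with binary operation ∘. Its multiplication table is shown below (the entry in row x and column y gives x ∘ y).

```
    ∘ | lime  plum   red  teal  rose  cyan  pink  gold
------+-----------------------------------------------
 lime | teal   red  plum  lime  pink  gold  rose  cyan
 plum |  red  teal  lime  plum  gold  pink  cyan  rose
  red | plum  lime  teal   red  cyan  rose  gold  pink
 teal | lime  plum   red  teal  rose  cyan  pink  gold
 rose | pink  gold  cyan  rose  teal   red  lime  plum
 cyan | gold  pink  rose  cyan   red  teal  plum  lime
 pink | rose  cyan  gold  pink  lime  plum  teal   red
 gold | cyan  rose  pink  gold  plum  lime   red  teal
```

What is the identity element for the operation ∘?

The identity e satisfies e ∘ x = x for all x, so its row in the table reproduces the column headers.
Row teal reads: lime, plum, red, teal, rose, cyan, pink, gold — exactly the header order. So teal is the identity.

teal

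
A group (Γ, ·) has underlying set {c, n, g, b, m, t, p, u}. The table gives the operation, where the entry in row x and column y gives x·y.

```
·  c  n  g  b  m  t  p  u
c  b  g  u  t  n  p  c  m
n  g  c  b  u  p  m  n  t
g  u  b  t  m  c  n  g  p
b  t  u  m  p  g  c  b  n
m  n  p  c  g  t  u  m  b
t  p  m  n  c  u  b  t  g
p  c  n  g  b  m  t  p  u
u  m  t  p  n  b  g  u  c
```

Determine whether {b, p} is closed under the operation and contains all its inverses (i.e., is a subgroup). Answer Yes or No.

{b, p} contains the identity p.
Checking products: every product of two elements of {b, p} (read from the table) lies in {b, p}, so the set is closed.
In a finite group, a nonempty closed subset is a subgroup. So {b, p} ≤ Γ.

Yes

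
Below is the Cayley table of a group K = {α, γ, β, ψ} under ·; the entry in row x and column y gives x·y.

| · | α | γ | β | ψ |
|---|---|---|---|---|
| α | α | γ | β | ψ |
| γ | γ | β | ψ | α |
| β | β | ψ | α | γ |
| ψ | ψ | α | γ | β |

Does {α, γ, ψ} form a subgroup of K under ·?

ψ·ψ = β, which is not in {α, γ, ψ}.
The subset is not closed under ·, so it is not a subgroup.

No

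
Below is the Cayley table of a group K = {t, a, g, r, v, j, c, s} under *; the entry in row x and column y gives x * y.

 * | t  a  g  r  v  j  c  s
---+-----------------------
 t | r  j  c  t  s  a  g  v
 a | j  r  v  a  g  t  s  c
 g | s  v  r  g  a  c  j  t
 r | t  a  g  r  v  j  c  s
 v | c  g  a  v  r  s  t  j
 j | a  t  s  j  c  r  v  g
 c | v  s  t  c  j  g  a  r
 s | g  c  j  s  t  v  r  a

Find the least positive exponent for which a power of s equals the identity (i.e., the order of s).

4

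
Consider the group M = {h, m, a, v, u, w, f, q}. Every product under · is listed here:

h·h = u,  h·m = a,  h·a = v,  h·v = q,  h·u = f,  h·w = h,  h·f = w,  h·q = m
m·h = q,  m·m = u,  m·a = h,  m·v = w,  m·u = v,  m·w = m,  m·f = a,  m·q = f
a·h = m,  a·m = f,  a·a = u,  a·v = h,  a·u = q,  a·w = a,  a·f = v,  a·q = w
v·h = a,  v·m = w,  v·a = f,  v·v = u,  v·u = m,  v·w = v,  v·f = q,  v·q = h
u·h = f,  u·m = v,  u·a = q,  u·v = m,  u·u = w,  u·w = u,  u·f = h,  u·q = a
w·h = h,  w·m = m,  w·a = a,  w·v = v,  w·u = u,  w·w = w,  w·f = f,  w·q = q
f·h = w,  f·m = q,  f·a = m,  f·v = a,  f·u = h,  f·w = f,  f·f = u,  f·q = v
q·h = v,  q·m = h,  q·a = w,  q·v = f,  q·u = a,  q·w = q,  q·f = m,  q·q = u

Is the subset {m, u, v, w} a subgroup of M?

Yes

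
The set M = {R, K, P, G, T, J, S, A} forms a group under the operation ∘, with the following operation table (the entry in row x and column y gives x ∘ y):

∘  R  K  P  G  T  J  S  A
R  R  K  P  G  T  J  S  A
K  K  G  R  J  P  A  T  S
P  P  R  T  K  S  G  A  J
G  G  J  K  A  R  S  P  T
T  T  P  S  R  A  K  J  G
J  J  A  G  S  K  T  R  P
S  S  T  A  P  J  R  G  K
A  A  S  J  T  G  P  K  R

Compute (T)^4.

T^1 = T
T^2 = T ∘ T = A
T^3 = A ∘ T = G
T^4 = G ∘ T = R

R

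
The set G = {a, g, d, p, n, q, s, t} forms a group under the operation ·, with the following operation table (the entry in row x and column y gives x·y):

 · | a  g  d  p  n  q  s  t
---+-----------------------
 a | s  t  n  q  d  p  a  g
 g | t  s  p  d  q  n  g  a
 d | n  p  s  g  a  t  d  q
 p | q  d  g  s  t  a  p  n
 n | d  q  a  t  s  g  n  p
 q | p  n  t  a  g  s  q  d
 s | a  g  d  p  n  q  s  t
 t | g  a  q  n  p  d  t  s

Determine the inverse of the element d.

First locate the identity: row s matches the header, so s is the identity.
Scan row d for s: d·d = s. Hence d^(-1) = d.

d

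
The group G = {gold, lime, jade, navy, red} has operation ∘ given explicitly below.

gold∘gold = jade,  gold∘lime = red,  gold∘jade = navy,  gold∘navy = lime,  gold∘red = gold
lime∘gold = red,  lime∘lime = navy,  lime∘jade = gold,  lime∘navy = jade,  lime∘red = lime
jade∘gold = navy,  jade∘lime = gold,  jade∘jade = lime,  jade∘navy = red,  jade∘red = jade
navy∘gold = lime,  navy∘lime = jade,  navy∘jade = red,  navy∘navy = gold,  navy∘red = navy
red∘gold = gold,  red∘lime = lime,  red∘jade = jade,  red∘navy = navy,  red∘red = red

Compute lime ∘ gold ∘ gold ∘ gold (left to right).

lime ∘ gold = red
red ∘ gold = gold
gold ∘ gold = jade

jade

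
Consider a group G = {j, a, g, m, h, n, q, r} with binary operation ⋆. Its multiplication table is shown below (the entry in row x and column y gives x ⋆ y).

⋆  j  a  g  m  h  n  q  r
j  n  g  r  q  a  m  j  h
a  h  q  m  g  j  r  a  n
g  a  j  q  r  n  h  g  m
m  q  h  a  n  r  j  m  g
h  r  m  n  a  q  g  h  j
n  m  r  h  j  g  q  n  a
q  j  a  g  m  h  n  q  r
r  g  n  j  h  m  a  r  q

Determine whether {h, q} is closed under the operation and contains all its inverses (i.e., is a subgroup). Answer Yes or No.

{h, q} contains the identity q.
Checking products: every product of two elements of {h, q} (read from the table) lies in {h, q}, so the set is closed.
In a finite group, a nonempty closed subset is a subgroup. So {h, q} ≤ G.

Yes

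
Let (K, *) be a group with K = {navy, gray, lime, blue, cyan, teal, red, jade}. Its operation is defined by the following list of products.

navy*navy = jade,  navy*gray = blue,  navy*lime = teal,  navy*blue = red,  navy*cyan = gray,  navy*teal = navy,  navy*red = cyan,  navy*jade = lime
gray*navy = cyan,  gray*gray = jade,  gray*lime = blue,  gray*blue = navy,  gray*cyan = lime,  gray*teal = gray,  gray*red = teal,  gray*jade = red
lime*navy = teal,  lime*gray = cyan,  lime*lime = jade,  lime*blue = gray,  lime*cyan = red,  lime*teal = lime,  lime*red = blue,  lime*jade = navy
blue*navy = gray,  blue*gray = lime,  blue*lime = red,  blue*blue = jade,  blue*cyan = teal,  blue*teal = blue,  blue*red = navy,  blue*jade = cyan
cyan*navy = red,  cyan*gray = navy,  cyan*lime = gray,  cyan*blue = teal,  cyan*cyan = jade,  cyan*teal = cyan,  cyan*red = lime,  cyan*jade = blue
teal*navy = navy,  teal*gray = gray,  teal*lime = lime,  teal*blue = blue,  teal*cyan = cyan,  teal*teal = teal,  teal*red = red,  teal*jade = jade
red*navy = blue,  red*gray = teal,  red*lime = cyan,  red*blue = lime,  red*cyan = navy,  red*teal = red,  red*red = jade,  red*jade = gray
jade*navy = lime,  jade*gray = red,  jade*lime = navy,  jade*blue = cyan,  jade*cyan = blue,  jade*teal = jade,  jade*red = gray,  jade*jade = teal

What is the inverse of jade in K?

First locate the identity: row teal matches the header, so teal is the identity.
Scan row jade for teal: jade * jade = teal. Hence jade^(-1) = jade.

jade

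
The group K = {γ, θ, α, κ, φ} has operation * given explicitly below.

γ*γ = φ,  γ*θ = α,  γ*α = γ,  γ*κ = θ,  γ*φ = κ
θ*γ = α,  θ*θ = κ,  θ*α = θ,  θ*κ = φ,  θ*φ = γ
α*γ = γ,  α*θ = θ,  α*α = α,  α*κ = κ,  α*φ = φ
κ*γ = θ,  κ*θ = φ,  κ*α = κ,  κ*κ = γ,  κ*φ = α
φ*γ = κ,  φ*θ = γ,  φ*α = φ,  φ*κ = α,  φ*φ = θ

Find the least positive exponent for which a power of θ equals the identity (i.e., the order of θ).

5

The identity element is α (its row matches the header).
θ^1 = θ
θ^2 = θ*θ = κ
θ^3 = κ*θ = φ
θ^4 = φ*θ = γ
θ^5 = γ*θ = α
The first power of θ equal to the identity is θ^5, so ord(θ) = 5.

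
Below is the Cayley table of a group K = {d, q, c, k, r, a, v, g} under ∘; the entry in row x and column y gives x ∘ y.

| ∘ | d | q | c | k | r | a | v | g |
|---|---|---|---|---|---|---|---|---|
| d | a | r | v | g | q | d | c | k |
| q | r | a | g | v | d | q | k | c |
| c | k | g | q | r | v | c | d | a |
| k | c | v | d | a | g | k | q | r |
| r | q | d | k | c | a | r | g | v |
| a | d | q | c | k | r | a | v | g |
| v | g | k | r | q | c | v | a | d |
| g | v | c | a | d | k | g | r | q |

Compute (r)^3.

r^1 = r
r^2 = r ∘ r = a
r^3 = a ∘ r = r

r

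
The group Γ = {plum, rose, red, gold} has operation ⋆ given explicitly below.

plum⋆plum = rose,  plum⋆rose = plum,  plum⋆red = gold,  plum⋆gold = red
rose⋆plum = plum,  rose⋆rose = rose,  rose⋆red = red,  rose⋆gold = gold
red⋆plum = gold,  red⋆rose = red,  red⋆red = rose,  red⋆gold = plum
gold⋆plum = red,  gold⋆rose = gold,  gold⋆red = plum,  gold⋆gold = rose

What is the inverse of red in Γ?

First locate the identity: row rose matches the header, so rose is the identity.
Scan row red for rose: red ⋆ red = rose. Hence red^(-1) = red.

red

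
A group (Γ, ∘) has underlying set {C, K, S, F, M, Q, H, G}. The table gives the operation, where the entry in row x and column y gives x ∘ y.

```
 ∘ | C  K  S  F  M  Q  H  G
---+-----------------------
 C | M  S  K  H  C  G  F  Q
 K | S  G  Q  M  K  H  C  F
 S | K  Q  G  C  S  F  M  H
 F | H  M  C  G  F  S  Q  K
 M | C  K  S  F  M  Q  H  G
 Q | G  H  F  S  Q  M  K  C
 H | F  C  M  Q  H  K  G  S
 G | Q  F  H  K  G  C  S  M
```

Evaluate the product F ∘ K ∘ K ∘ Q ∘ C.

F ∘ K = M
M ∘ K = K
K ∘ Q = H
H ∘ C = F

F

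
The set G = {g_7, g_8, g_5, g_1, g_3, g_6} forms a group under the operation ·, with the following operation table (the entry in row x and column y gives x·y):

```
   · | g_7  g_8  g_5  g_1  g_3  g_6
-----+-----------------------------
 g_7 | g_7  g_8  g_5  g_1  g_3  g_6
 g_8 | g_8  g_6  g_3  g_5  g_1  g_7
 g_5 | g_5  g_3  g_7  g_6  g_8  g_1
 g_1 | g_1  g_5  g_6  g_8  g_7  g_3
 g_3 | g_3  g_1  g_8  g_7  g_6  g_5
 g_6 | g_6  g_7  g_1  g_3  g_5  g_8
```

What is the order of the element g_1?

The identity element is g_7 (its row matches the header).
g_1^1 = g_1
g_1^2 = g_1·g_1 = g_8
g_1^3 = g_8·g_1 = g_5
g_1^4 = g_5·g_1 = g_6
g_1^5 = g_6·g_1 = g_3
g_1^6 = g_3·g_1 = g_7
The first power of g_1 equal to the identity is g_1^6, so ord(g_1) = 6.
(Structurally, G here is isomorphic to the cyclic group Z_6.)

6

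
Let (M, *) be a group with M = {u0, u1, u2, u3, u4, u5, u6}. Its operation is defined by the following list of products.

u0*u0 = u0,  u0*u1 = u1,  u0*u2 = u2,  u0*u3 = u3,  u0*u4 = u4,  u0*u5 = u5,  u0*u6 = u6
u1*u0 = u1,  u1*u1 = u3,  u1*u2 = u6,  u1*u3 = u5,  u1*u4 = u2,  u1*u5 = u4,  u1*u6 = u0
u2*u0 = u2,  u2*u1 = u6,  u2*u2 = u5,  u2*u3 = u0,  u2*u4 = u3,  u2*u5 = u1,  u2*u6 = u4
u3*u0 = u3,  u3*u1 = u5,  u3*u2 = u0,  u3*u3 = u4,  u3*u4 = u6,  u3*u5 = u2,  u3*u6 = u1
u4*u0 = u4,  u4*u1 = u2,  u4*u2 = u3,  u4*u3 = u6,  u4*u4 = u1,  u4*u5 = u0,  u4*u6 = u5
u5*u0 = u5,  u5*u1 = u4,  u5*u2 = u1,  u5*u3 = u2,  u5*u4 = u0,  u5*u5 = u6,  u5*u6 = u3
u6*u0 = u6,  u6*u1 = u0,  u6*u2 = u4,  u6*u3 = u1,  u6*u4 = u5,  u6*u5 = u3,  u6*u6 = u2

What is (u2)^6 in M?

u2^1 = u2
u2^2 = u2*u2 = u5
u2^3 = u5*u2 = u1
u2^4 = u1*u2 = u6
u2^5 = u6*u2 = u4
u2^6 = u4*u2 = u3

u3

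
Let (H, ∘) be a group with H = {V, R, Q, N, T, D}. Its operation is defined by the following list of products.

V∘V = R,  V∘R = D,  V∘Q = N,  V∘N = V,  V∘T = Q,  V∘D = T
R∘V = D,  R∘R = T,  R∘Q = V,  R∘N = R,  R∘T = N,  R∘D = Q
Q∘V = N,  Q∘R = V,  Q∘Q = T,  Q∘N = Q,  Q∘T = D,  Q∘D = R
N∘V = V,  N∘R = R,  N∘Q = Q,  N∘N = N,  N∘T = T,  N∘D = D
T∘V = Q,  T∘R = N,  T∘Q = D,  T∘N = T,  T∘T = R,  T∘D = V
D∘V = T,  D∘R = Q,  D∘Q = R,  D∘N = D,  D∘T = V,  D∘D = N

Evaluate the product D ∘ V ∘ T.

D ∘ V = T
T ∘ T = R

R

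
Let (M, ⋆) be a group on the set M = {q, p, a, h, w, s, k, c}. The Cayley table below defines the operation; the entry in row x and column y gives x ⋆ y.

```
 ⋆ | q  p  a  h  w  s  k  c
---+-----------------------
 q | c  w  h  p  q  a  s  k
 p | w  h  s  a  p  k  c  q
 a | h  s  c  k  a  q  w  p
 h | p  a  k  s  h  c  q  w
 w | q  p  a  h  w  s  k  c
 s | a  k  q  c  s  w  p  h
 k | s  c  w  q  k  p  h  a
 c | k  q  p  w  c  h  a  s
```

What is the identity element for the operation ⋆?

The identity e satisfies e ⋆ x = x for all x, so its row in the table reproduces the column headers.
Row w reads: q, p, a, h, w, s, k, c — exactly the header order. So w is the identity.
(Structurally, M here is isomorphic to the cyclic group Z_8.)

w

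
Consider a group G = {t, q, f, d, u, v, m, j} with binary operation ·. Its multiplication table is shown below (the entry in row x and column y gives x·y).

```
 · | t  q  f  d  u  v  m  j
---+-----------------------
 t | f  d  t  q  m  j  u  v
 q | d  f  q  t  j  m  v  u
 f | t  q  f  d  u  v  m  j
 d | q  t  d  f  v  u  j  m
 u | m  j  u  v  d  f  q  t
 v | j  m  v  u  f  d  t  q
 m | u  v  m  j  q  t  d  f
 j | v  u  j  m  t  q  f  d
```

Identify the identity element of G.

f

The identity e satisfies e·x = x for all x, so its row in the table reproduces the column headers.
Row f reads: t, q, f, d, u, v, m, j — exactly the header order. So f is the identity.
(Structurally, G here is isomorphic to Z_2 x Z_4.)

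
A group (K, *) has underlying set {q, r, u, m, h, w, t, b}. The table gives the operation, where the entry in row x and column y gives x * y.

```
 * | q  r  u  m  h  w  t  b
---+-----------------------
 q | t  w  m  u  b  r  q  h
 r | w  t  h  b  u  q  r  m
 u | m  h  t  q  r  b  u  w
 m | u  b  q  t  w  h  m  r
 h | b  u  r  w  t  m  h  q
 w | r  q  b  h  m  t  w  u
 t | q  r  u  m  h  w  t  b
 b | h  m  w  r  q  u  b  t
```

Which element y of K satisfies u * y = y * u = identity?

u

First locate the identity: row t matches the header, so t is the identity.
Scan row u for t: u * u = t. Hence u^(-1) = u.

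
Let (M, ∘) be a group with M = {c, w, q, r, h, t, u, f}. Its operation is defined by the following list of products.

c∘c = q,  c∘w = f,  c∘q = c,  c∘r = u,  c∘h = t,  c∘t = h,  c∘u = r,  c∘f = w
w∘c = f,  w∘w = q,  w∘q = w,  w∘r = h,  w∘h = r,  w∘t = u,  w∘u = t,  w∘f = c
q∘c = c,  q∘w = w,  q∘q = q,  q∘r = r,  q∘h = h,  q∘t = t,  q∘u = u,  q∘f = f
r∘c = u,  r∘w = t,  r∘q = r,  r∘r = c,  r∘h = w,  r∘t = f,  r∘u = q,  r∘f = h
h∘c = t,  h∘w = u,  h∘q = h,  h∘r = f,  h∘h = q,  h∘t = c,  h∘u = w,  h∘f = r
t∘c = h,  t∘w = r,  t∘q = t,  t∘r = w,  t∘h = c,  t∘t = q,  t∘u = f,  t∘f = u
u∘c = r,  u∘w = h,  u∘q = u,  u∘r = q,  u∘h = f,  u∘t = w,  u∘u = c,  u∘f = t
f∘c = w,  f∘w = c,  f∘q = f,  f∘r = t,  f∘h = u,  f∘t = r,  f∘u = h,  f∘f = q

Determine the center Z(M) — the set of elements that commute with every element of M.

{c, q}

An element z is central iff its row equals its column in the table.
For f: f ∘ r = t ≠ h = r ∘ f, so f ∉ Z.
Checking each element this way leaves Z(M) = {c, q}.
(Structurally, M here is isomorphic to the dihedral group D_4.)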